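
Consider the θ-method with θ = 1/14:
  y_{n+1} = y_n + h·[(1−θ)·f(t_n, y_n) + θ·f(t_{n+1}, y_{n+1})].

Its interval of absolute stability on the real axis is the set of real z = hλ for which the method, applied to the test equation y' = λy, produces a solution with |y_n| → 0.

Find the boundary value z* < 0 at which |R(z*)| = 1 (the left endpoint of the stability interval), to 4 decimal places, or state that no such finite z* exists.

left endpoint -2.3333.

Set f=λy, z=hλ:
  y_{n+1} = y_n + z·[13/14·y_n + 1/14·y_{n+1}] ⇒ (1 − 1/14z)y_{n+1} = (1 + 13/14z)y_n
  Hence R(z) = (1 + 13/14z)/(1 − 1/14z).

Need |R(x)|<1, x<0.
x=-1.17: |R|=0.0798
R=−1: 1+13/14x = −1+1/14x ⇒ -6/7x=2 ⇒ x=2/(-6/7)=-2.3333
Confirm numerically:
  x=-2.294: |R|=0.97103 <1
  x=-2.292: |R|=0.96956 <1
  x=-1.824: |R|=0.61375 <1
  x=-1.725: |R|=0.53577 <1
  x=-2.840: |R|=1.36105 >1
  x=-2.519: |R|=1.13487 >1
Stable set (-2.3333, 0).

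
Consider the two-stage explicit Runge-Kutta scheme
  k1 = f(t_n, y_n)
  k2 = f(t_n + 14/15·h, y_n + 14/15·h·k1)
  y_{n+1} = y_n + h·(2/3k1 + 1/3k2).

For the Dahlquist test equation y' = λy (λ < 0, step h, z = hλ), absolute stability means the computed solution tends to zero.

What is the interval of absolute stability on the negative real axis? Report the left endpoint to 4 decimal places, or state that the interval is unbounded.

Set f=λy, z=hλ:
  k1=λy_n ⇒ h·k1=z·y_n;  k2=λ(1+14/15z)y_n ⇒ h·k2=z(1+14/15z)y_n
  y_{n+1}/y_n = 1 + 2/3z + 1/3z(1+14/15z) = 1 + z + 14/45z²
  ⇒ R(z) = 1 + z + 14/45z².

Boundary: |R(x)|=1, x<0.
x=-1.75: |R|=0.2028
R=1: x+14/45x²=0 ⇒ x=−45/14=-3.2143; min R=1−1/(4·14/45)=0.1964>−1
Confirm numerically:
  x=-3.104: |R|=0.89350 <1
  x=-3.000: |R|=0.80000 <1
  x=-2.403: |R|=0.39348 <1
  x=-2.037: |R|=0.25391 <1
  x=-3.731: |R|=1.59978 >1
  x=-3.599: |R|=1.43076 >1
Stable set (-3.2143, 0).

z∈(-3.2143,0).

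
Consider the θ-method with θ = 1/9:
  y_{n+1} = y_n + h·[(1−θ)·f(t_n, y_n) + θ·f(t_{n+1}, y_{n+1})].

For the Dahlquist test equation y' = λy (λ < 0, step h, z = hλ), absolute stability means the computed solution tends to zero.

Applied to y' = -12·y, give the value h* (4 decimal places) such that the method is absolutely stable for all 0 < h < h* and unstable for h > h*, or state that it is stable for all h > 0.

(-2.5714,0); λ=-12 ⇒ h* = (18/7)/12 = 0.2143.

Set f=λy, z=hλ:
  y_{n+1} = y_n + z·[8/9·y_n + 1/9·y_{n+1}] ⇒ (1 − 1/9z)y_{n+1} = (1 + 8/9z)y_n
  R(z) = (1 + 8/9z)/(1 − 1/9z).

Need |R(x)|<1, x<0.
x=-1.44: |R|=0.2414
R=−1: 1+8/9x = −1+1/9x ⇒ -7/9x=2 ⇒ x=2/(-7/9)=-2.5714
Confirm numerically:
  x=-2.455: |R|=0.92885 <1
  x=-1.974: |R|=0.61892 <1
  x=-1.239: |R|=0.08907 <1
  x=-3.067: |R|=1.28748 >1
  x=-2.760: |R|=1.11224 >1
Interval (-2.5714, 0).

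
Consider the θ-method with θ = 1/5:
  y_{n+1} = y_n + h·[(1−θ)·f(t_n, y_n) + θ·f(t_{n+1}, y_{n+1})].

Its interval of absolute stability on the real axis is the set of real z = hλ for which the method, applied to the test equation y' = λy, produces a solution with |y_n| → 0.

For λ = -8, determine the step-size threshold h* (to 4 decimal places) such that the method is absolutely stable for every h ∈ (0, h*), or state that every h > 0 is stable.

(-3.3333,0); λ=-8 ⇒ h* = (10/3)/8 = 0.4167.

With y'=λy (z=hλ):
  y_{n+1} = y_n + z·[4/5·y_n + 1/5·y_{n+1}] ⇒ (1 − 1/5z)y_{n+1} = (1 + 4/5z)y_n
  ⇒ R(z) = (1 + 4/5z)/(1 − 1/5z).

Find x<0 with |R(x)|<1.
x=-1.68: |R|=0.2575
R=−1: 1+4/5x = −1+1/5x ⇒ -3/5x=2 ⇒ x=2/(-3/5)=-3.3333
Confirm numerically:
  x=-1.407: |R|=0.09802 <1
  x=-1.398: |R|=0.09253 <1
  x=-1.383: |R|=0.08335 <1
  x=-3.898: |R|=1.19038 >1
  x=-3.848: |R|=1.17450 >1
  x=-3.414: |R|=1.02876 >1
Stable set (-3.3333, 0).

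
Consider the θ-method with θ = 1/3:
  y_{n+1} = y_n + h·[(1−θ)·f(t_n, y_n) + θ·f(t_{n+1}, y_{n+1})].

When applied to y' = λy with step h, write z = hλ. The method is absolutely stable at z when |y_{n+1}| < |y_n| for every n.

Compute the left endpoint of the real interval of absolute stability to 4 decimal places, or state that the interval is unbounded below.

left endpoint -6.0000.

Test eqn y'=λy, z=hλ:
  y_{n+1} = y_n + z·[2/3·y_n + 1/3·y_{n+1}] ⇒ (1 − 1/3z)y_{n+1} = (1 + 2/3z)y_n
  R(z) = (1 + 2/3z)/(1 − 1/3z).

Boundary: |R(x)|=1, x<0.
x=-0.85: |R|=0.3377
R=−1: 1+2/3x = −1+1/3x ⇒ -1/3x=2 ⇒ x=2/(-1/3)=-6.0000
Confirm numerically:
  x=-2.759: |R|=0.43723 <1
  x=-2.730: |R|=0.42932 <1
  x=-2.405: |R|=0.33488 <1
  x=-6.332: |R|=1.03558 >1
  x=-6.217: |R|=1.02354 >1
Stable set (-6.0000, 0).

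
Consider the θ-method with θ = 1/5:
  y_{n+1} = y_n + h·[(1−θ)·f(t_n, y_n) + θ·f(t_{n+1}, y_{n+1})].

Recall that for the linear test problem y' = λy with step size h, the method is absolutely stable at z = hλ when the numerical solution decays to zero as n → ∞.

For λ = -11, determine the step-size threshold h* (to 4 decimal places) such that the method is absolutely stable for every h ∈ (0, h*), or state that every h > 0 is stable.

On y'=λy, z=hλ:
  y_{n+1} = y_n + z·[4/5·y_n + 1/5·y_{n+1}] ⇒ (1 − 1/5z)y_{n+1} = (1 + 4/5z)y_n
  Hence R(z) = (1 + 4/5z)/(1 − 1/5z).

Find x<0 with |R(x)|<1.
x=-0.54: |R|=0.5126
R=−1: 1+4/5x = −1+1/5x ⇒ -3/5x=2 ⇒ x=2/(-3/5)=-3.3333
Confirm numerically:
  x=-2.668: |R|=0.73970 <1
  x=-2.621: |R|=0.71959 <1
  x=-2.598: |R|=0.70966 <1
  x=-2.551: |R|=0.68918 <1
  x=-3.917: |R|=1.19637 >1
  x=-3.608: |R|=1.09572 >1
  x=-3.434: |R|=1.03581 >1
So |R|<1 on (-3.3333, 0).

(-3.3333,0); λ=-11 ⇒ h* = (10/3)/11 = 0.3030.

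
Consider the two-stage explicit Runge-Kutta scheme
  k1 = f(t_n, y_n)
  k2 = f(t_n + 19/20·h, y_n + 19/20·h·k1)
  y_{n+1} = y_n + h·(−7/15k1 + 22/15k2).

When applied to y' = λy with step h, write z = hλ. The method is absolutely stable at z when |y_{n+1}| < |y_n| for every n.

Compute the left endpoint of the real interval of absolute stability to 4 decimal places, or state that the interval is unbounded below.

left endpoint -0.7177.

Set f=λy, z=hλ:
  k1=λy_n ⇒ h·k1=z·y_n;  k2=λ(1+19/20z)y_n ⇒ h·k2=z(1+19/20z)y_n
  y_{n+1}/y_n = 1 − 7/15z + 22/15z(1+19/20z) = 1 + z + 209/150z²
  R(z) = 1 + z + 209/150z².

Find x<0 with |R(x)|<1.
x=-1.69: |R|=3.2895
R=1: x+209/150x²=0 ⇒ x=−150/209=-0.7177; min R=1−1/(4·209/150)=0.8206>−1
Confirm numerically:
  x=-0.627: |R|=0.92076 <1
  x=-0.520: |R|=0.85676 <1
  x=-0.314: |R|=0.82338 <1
  x=-0.956: |R|=1.31742 >1
  x=-0.878: |R|=1.19610 >1
Stable set (-0.7177, 0).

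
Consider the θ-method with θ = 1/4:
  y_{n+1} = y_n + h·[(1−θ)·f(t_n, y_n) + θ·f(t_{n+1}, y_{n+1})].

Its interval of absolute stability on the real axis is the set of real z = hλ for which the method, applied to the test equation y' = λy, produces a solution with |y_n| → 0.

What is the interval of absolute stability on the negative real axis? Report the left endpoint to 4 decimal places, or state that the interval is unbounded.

(-4.0000, 0).

On y'=λy, z=hλ:
  y_{n+1} = y_n + z·[3/4·y_n + 1/4·y_{n+1}] ⇒ (1 − 1/4z)y_{n+1} = (1 + 3/4z)y_n
  ⇒ R(z) = (1 + 3/4z)/(1 − 1/4z).

Find x<0 with |R(x)|<1.
x=-1.36: |R|=0.0149
R=−1: 1+3/4x = −1+1/4x ⇒ -1/2x=2 ⇒ x=2/(-1/2)=-4.0000
Confirm numerically:
  x=-3.599: |R|=0.89446 <1
  x=-3.069: |R|=0.73660 <1
  x=-3.032: |R|=0.72469 <1
  x=-4.346: |R|=1.08291 >1
  x=-4.232: |R|=1.05637 >1
So |R|<1 on (-4.0000, 0).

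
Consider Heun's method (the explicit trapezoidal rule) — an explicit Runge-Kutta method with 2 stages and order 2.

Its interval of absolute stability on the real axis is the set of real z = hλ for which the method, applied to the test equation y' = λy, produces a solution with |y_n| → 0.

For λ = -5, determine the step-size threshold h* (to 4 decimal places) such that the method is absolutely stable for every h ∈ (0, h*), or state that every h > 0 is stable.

(-2.0000,0); λ=-5 ⇒ h* = 0.4000.

With y'=λy (z=hλ):
  order 2, 2-stage ⇒ R(z)=1+z+z^2/2
  (e.g. R(-0.98)=0.50020, |R|=0.50020)

Boundary: |R(x)|=1, x<0.
x=-0.98: |R|=0.5002
|R(-2.07)|=1.0724 |R(-1.48)|=0.6152 |R(-1.32)|=0.5512
Bisect:
  x_lo=-2.6003 |R|=1.7805  x_hi=-0.1297 |R|=0.8787
  mid=-1.36500 |R|=0.56661 →hi
  mid=-1.98264 |R|=0.98280 →hi
  mid=-2.29147 |R|=1.33394 →lo
  mid=-2.13706 |R|=1.14645 →lo
  mid=-2.05985 |R|=1.06164 →lo
  mid=-2.02125 |R|=1.02147 →lo
  mid=-2.00195 |R|=1.00195 →lo
  ...
  [-2.00014,-1.99999] ⇒ x*=-2.0000
Stable set (-2.0000, 0).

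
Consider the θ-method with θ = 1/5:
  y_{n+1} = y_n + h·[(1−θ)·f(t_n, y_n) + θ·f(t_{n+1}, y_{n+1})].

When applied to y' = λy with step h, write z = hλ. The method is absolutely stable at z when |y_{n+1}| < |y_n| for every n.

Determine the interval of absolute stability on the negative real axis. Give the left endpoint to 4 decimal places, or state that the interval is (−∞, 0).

(-3.3333, 0).

On y'=λy, z=hλ:
  y_{n+1} = y_n + z·[4/5·y_n + 1/5·y_{n+1}] ⇒ (1 − 1/5z)y_{n+1} = (1 + 4/5z)y_n
  ⇒ R(z) = (1 + 4/5z)/(1 − 1/5z).

Boundary: |R(x)|=1, x<0.
x=-1: |R|=0.1667
R=−1: 1+4/5x = −1+1/5x ⇒ -3/5x=2 ⇒ x=2/(-3/5)=-3.3333
Confirm numerically:
  x=-2.674: |R|=0.74225 <1
  x=-2.647: |R|=0.73074 <1
  x=-2.068: |R|=0.46293 <1
  x=-1.877: |R|=0.36469 <1
  x=-3.482: |R|=1.05258 >1
  x=-3.423: |R|=1.03194 >1
So |R|<1 on (-3.3333, 0).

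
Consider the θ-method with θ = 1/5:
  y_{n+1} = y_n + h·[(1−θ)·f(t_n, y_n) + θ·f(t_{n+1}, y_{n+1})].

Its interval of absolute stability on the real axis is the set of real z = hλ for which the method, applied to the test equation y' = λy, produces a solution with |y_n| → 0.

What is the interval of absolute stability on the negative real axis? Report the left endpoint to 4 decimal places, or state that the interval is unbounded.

z∈(-3.3333,0).

Set f=λy, z=hλ:
  y_{n+1} = y_n + z·[4/5·y_n + 1/5·y_{n+1}] ⇒ (1 − 1/5z)y_{n+1} = (1 + 4/5z)y_n
  R(z) = (1 + 4/5z)/(1 − 1/5z).

Need |R(x)|<1, x<0.
x=-1.59: |R|=0.2064
R=−1: 1+4/5x = −1+1/5x ⇒ -3/5x=2 ⇒ x=2/(-3/5)=-3.3333
Confirm numerically:
  x=-2.553: |R|=0.69006 <1
  x=-2.171: |R|=0.51374 <1
  x=-1.908: |R|=0.38101 <1
  x=-1.621: |R|=0.22414 <1
  x=-3.503: |R|=1.05986 >1
  x=-3.465: |R|=1.04666 >1
Interval (-3.3333, 0).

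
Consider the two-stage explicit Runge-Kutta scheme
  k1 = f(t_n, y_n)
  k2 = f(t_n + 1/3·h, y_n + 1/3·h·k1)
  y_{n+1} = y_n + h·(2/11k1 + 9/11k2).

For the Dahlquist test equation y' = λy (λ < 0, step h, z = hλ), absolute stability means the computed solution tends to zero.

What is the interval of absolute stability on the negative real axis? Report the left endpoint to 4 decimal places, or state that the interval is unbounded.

On y'=λy, z=hλ:
  k1=λy_n ⇒ h·k1=z·y_n;  k2=λ(1+1/3z)y_n ⇒ h·k2=z(1+1/3z)y_n
  y_{n+1}/y_n = 1 + 2/11z + 9/11z(1+1/3z) = 1 + z + 3/11z²
  so R(z) = 1 + z + 3/11z².

Boundary: |R(x)|=1, x<0.
x=-0.69: |R|=0.4398
R=1: x+3/11x²=0 ⇒ x=−11/3=-3.6667; min R=1−1/(4·3/11)=0.0833>−1
Confirm numerically:
  x=-2.452: |R|=0.18772 <1
  x=-2.229: |R|=0.12603 <1
  x=-1.608: |R|=0.09718 <1
  x=-4.164: |R|=1.56479 >1
  x=-3.808: |R|=1.14678 >1
Interval (-3.6667, 0).

z∈(-3.6667,0).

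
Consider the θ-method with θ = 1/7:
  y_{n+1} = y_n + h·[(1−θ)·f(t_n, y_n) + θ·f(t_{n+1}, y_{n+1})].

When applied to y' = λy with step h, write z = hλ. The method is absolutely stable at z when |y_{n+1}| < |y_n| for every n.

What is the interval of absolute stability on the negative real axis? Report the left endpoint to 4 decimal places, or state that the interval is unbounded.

(-2.8000, 0).

Set f=λy, z=hλ:
  y_{n+1} = y_n + z·[6/7·y_n + 1/7·y_{n+1}] ⇒ (1 − 1/7z)y_{n+1} = (1 + 6/7z)y_n
  Hence R(z) = (1 + 6/7z)/(1 − 1/7z).

Solve |R(x)|<1 on ℝ⁻.
x=-0.53: |R|=0.5073
R=−1: 1+6/7x = −1+1/7x ⇒ -5/7x=2 ⇒ x=2/(-5/7)=-2.8000
Confirm numerically:
  x=-2.386: |R|=0.77946 <1
  x=-2.304: |R|=0.73345 <1
  x=-2.213: |R|=0.68143 <1
  x=-1.317: |R|=0.10845 <1
  x=-3.118: |R|=1.15715 >1
  x=-2.987: |R|=1.09362 >1
Interval (-2.8000, 0).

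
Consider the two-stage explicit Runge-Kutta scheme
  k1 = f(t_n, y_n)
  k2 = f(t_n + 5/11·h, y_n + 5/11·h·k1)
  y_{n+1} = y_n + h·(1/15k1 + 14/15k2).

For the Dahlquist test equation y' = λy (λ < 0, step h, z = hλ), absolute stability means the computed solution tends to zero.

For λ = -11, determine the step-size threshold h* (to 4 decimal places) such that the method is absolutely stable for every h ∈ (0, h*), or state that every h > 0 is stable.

Set f=λy, z=hλ:
  k1=λy_n ⇒ h·k1=z·y_n;  k2=λ(1+5/11z)y_n ⇒ h·k2=z(1+5/11z)y_n
  y_{n+1}/y_n = 1 + 1/15z + 14/15z(1+5/11z) = 1 + z + 14/33z²
  so R(z) = 1 + z + 14/33z².

Need |R(x)|<1, x<0.
x=-0.34: |R|=0.7090
R=1: x+14/33x²=0 ⇒ x=−33/14=-2.3571; min R=1−1/(4·14/33)=0.4107>−1
Confirm numerically:
  x=-1.814: |R|=0.58201 <1
  x=-1.531: |R|=0.46341 <1
  x=-1.367: |R|=0.42578 <1
  x=-2.927: |R|=1.70762 >1
  x=-2.809: |R|=1.53848 >1
  x=-2.564: |R|=1.22501 >1
Stable set (-2.3571, 0).

(-2.3571,0); λ=-11 ⇒ h* = (33/14)/11 = 0.2143.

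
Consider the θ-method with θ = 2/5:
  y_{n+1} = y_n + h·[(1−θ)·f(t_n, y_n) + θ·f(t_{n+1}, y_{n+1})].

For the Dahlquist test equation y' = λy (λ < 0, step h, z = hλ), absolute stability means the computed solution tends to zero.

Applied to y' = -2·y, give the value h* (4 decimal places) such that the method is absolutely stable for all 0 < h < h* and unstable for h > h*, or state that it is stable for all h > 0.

(-10.0000,0); λ=-2 ⇒ h* = (10)/2 = 5.0000.

With y'=λy (z=hλ):
  y_{n+1} = y_n + z·[3/5·y_n + 2/5·y_{n+1}] ⇒ (1 − 2/5z)y_{n+1} = (1 + 3/5z)y_n
  Hence R(z) = (1 + 3/5z)/(1 − 2/5z).

Solve |R(x)|<1 on ℝ⁻.
x=-0.75: |R|=0.4231
R=−1: 1+3/5x = −1+2/5x ⇒ -1/5x=2 ⇒ x=2/(-1/5)=-10.0000
Confirm numerically:
  x=-8.166: |R|=0.91403 <1
  x=-7.844: |R|=0.89578 <1
  x=-6.114: |R|=0.77444 <1
  x=-4.327: |R|=0.58452 <1
  x=-10.545: |R|=1.02089 >1
  x=-10.155: |R|=1.00612 >1
So |R|<1 on (-10.0000, 0).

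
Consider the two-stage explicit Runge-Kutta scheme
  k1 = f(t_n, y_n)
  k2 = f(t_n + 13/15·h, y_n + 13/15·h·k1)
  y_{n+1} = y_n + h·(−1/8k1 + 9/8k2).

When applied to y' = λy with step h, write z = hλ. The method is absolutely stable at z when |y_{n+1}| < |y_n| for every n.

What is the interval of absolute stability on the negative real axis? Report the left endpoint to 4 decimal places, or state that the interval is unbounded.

(-1.0256, 0).

Test eqn y'=λy, z=hλ:
  k1=λy_n ⇒ h·k1=z·y_n;  k2=λ(1+13/15z)y_n ⇒ h·k2=z(1+13/15z)y_n
  y_{n+1}/y_n = 1 − 1/8z + 9/8z(1+13/15z) = 1 + z + 39/40z²
  Hence R(z) = 1 + z + 39/40z².

Solve |R(x)|<1 on ℝ⁻.
x=-0.52: |R|=0.7436
R=1: x+39/40x²=0 ⇒ x=−40/39=-1.0256; min R=1−1/(4·39/40)=0.7436>−1
Confirm numerically:
  x=-0.911: |R|=0.89817 <1
  x=-0.773: |R|=0.80959 <1
  x=-0.579: |R|=0.74786 <1
  x=-0.417: |R|=0.75254 <1
  x=-1.445: |R|=1.59082 >1
  x=-1.313: |R|=1.36787 >1
Stable set (-1.0256, 0).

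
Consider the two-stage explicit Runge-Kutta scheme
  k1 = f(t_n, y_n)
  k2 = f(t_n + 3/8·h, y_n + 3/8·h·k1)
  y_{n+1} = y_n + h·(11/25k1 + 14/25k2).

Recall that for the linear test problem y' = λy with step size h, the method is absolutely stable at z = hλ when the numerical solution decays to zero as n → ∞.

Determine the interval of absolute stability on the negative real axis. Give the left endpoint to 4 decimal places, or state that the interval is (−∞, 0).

(-4.7619, 0).

Set f=λy, z=hλ:
  k1=λy_n ⇒ h·k1=z·y_n;  k2=λ(1+3/8z)y_n ⇒ h·k2=z(1+3/8z)y_n
  y_{n+1}/y_n = 1 + 11/25z + 14/25z(1+3/8z) = 1 + z + 21/100z²
  ⇒ R(z) = 1 + z + 21/100z².

Boundary: |R(x)|=1, x<0.
x=-0.42: |R|=0.6170
R=1: x+21/100x²=0 ⇒ x=−100/21=-4.7619; min R=1−1/(4·21/100)=-0.1905>−1
Confirm numerically:
  x=-3.908: |R|=0.29922 <1
  x=-2.933: |R|=0.12648 <1
  x=-2.604: |R|=0.18003 <1
  x=-1.998: |R|=0.15968 <1
  x=-5.227: |R|=1.51052 >1
  x=-4.938: |R|=1.18261 >1
  x=-4.913: |R|=1.15589 >1
So |R|<1 on (-4.7619, 0).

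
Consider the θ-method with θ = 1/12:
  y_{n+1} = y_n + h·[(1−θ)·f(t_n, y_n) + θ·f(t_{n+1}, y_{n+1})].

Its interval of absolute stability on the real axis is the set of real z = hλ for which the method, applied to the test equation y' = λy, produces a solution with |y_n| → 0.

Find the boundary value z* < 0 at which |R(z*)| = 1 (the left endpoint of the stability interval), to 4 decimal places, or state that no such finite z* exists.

Set f=λy, z=hλ:
  y_{n+1} = y_n + z·[11/12·y_n + 1/12·y_{n+1}] ⇒ (1 − 1/12z)y_{n+1} = (1 + 11/12z)y_n
  Hence R(z) = (1 + 11/12z)/(1 − 1/12z).

Solve |R(x)|<1 on ℝ⁻.
x=-1.24: |R|=0.1239
R=−1: 1+11/12x = −1+1/12x ⇒ -5/6x=2 ⇒ x=2/(-5/6)=-2.4000
Confirm numerically:
  x=-2.081: |R|=0.77345 <1
  x=-1.723: |R|=0.50667 <1
  x=-1.586: |R|=0.40085 <1
  x=-2.917: |R|=1.34658 >1
  x=-2.650: |R|=1.17065 >1
  x=-2.546: |R|=1.10037 >1
Stable set (-2.4000, 0).

z* = -2.4000.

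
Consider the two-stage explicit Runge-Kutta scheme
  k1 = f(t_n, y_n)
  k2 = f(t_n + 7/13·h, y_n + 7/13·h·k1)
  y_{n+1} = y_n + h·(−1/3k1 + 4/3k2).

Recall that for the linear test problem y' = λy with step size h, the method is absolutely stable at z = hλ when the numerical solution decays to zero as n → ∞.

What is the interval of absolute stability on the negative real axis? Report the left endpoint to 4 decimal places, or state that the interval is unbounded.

(-1.3929, 0).

Set f=λy, z=hλ:
  k1=λy_n ⇒ h·k1=z·y_n;  k2=λ(1+7/13z)y_n ⇒ h·k2=z(1+7/13z)y_n
  y_{n+1}/y_n = 1 − 1/3z + 4/3z(1+7/13z) = 1 + z + 28/39z²
  ⇒ R(z) = 1 + z + 28/39z².

Find x<0 with |R(x)|<1.
x=-0.43: |R|=0.7027
R=1: x+28/39x²=0 ⇒ x=−39/28=-1.3929; min R=1−1/(4·28/39)=0.6518>−1
Confirm numerically:
  x=-1.307: |R|=0.91944 <1
  x=-0.797: |R|=0.65905 <1
  x=-0.754: |R|=0.65417 <1
  x=-1.780: |R|=1.49475 >1
  x=-1.712: |R|=1.39227 >1
  x=-1.671: |R|=1.33369 >1
Interval (-1.3929, 0).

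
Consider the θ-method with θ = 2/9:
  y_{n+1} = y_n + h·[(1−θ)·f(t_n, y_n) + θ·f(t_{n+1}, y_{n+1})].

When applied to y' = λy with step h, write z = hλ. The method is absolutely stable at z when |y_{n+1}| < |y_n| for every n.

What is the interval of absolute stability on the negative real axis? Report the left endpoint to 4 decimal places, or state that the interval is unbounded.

On y'=λy, z=hλ:
  y_{n+1} = y_n + z·[7/9·y_n + 2/9·y_{n+1}] ⇒ (1 − 2/9z)y_{n+1} = (1 + 7/9z)y_n
  R(z) = (1 + 7/9z)/(1 − 2/9z).

Need |R(x)|<1, x<0.
x=-1.1: |R|=0.1161
R=−1: 1+7/9x = −1+2/9x ⇒ -5/9x=2 ⇒ x=2/(-5/9)=-3.6000
Confirm numerically:
  x=-2.945: |R|=0.78005 <1
  x=-2.548: |R|=0.62684 <1
  x=-1.849: |R|=0.31052 <1
  x=-3.912: |R|=1.09272 >1
  x=-3.774: |R|=1.05257 >1
So |R|<1 on (-3.6000, 0).

(-3.6000, 0).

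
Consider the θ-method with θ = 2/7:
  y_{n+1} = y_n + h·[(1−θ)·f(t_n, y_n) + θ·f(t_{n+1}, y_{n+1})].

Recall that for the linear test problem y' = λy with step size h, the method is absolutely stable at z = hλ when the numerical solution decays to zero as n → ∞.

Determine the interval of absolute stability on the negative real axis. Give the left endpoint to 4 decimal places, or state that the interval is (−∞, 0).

z∈(-4.6667,0).

On y'=λy, z=hλ:
  y_{n+1} = y_n + z·[5/7·y_n + 2/7·y_{n+1}] ⇒ (1 − 2/7z)y_{n+1} = (1 + 5/7z)y_n
  R(z) = (1 + 5/7z)/(1 − 2/7z).

Solve |R(x)|<1 on ℝ⁻.
x=-1.21: |R|=0.1008
R=−1: 1+5/7x = −1+2/7x ⇒ -3/7x=2 ⇒ x=2/(-3/7)=-4.6667
Confirm numerically:
  x=-4.087: |R|=0.88540 <1
  x=-3.383: |R|=0.72025 <1
  x=-2.379: |R|=0.41631 <1
  x=-5.227: |R|=1.09631 >1
  x=-4.861: |R|=1.03486 >1
So |R|<1 on (-4.6667, 0).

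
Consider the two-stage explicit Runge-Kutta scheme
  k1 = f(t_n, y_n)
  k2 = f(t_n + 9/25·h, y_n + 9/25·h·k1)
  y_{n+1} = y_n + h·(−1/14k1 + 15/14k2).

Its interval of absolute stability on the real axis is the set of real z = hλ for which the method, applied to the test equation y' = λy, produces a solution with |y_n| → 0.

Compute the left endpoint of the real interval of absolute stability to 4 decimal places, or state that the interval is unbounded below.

z* = -2.5926.

Test eqn y'=λy, z=hλ:
  k1=λy_n ⇒ h·k1=z·y_n;  k2=λ(1+9/25z)y_n ⇒ h·k2=z(1+9/25z)y_n
  y_{n+1}/y_n = 1 − 1/14z + 15/14z(1+9/25z) = 1 + z + 27/70z²
  so R(z) = 1 + z + 27/70z².

Find x<0 with |R(x)|<1.
x=-0.47: |R|=0.6152
R=1: x+27/70x²=0 ⇒ x=−70/27=-2.5926; min R=1−1/(4·27/70)=0.3519>−1
Confirm numerically:
  x=-2.572: |R|=0.97957 <1
  x=-2.210: |R|=0.67387 <1
  x=-1.860: |R|=0.47442 <1
  x=-3.120: |R|=1.63470 >1
  x=-2.958: |R|=1.41691 >1
Stable set (-2.5926, 0).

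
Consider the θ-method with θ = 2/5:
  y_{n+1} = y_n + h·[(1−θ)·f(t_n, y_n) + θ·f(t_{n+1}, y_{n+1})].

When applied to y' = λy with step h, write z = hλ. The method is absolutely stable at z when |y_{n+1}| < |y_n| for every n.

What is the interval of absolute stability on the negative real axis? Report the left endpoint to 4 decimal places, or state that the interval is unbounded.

Set f=λy, z=hλ:
  y_{n+1} = y_n + z·[3/5·y_n + 2/5·y_{n+1}] ⇒ (1 − 2/5z)y_{n+1} = (1 + 3/5z)y_n
  Hence R(z) = (1 + 3/5z)/(1 − 2/5z).

Solve |R(x)|<1 on ℝ⁻.
x=-0.83: |R|=0.3769
R=−1: 1+3/5x = −1+2/5x ⇒ -1/5x=2 ⇒ x=2/(-1/5)=-10.0000
Confirm numerically:
  x=-9.498: |R|=0.97908 <1
  x=-8.115: |R|=0.91121 <1
  x=-8.031: |R|=0.90651 <1
  x=-4.047: |R|=0.54536 <1
  x=-10.463: |R|=1.01786 >1
  x=-10.023: |R|=1.00092 >1
Interval (-10.0000, 0).

(-10.0000, 0).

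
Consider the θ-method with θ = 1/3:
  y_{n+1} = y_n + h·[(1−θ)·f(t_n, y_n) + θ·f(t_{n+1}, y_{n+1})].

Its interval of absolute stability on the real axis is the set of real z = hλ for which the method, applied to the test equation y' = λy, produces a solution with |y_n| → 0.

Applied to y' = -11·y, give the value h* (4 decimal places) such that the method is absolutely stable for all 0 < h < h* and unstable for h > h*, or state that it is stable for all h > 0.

Set f=λy, z=hλ:
  y_{n+1} = y_n + z·[2/3·y_n + 1/3·y_{n+1}] ⇒ (1 − 1/3z)y_{n+1} = (1 + 2/3z)y_n
  R(z) = (1 + 2/3z)/(1 − 1/3z).

Boundary: |R(x)|=1, x<0.
x=-1.78: |R|=0.1172
R=−1: 1+2/3x = −1+1/3x ⇒ -1/3x=2 ⇒ x=2/(-1/3)=-6.0000
Confirm numerically:
  x=-4.762: |R|=0.84051 <1
  x=-4.722: |R|=0.83450 <1
  x=-3.779: |R|=0.67237 <1
  x=-3.280: |R|=0.56688 <1
  x=-6.159: |R|=1.01736 >1
  x=-6.035: |R|=1.00387 >1
So |R|<1 on (-6.0000, 0).

(-6.0000,0); λ=-11 ⇒ h* = (6)/11 = 0.5455.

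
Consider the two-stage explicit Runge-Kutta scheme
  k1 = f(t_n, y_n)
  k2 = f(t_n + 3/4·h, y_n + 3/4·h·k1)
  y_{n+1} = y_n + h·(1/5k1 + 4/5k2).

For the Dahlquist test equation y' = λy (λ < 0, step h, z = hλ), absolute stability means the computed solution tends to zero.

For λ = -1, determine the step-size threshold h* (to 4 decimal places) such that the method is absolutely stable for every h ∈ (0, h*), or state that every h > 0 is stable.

Set f=λy, z=hλ:
  k1=λy_n ⇒ h·k1=z·y_n;  k2=λ(1+3/4z)y_n ⇒ h·k2=z(1+3/4z)y_n
  y_{n+1}/y_n = 1 + 1/5z + 4/5z(1+3/4z) = 1 + z + 3/5z²
  R(z) = 1 + z + 3/5z².

Solve |R(x)|<1 on ℝ⁻.
x=-0.66: |R|=0.6014
R=1: x+3/5x²=0 ⇒ x=−5/3=-1.6667; min R=1−1/(4·3/5)=0.5833>−1
Confirm numerically:
  x=-1.142: |R|=0.64050 <1
  x=-1.138: |R|=0.63903 <1
  x=-0.776: |R|=0.58531 <1
  x=-2.258: |R|=1.80114 >1
  x=-1.918: |R|=1.28923 >1
  x=-1.696: |R|=1.02985 >1
Stable set (-1.6667, 0).

(-1.6667,0); λ=-1 ⇒ h* = (5/3)/1 = 1.6667.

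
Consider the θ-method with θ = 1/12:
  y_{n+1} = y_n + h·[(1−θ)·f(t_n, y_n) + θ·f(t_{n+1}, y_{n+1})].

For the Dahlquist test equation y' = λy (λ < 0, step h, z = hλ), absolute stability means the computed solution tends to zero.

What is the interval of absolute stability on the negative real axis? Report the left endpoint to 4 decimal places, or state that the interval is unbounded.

On y'=λy, z=hλ:
  y_{n+1} = y_n + z·[11/12·y_n + 1/12·y_{n+1}] ⇒ (1 − 1/12z)y_{n+1} = (1 + 11/12z)y_n
  R(z) = (1 + 11/12z)/(1 − 1/12z).

Need |R(x)|<1, x<0.
x=-1.75: |R|=0.5273
R=−1: 1+11/12x = −1+1/12x ⇒ -5/6x=2 ⇒ x=2/(-5/6)=-2.4000
Confirm numerically:
  x=-2.350: |R|=0.96516 <1
  x=-1.394: |R|=0.24892 <1
  x=-1.313: |R|=0.18350 <1
  x=-1.162: |R|=0.05941 <1
  x=-2.540: |R|=1.09629 >1
  x=-2.453: |R|=1.03667 >1
  x=-2.429: |R|=1.02010 >1
So |R|<1 on (-2.4000, 0).

z∈(-2.4000,0).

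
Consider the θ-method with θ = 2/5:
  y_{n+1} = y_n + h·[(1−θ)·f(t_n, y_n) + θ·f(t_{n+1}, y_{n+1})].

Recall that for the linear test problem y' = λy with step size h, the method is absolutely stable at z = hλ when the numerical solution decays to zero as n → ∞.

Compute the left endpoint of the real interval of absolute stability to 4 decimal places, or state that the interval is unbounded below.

Set f=λy, z=hλ:
  y_{n+1} = y_n + z·[3/5·y_n + 2/5·y_{n+1}] ⇒ (1 − 2/5z)y_{n+1} = (1 + 3/5z)y_n
  so R(z) = (1 + 3/5z)/(1 − 2/5z).

Find x<0 with |R(x)|<1.
x=-1.54: |R|=0.0470
R=−1: 1+3/5x = −1+2/5x ⇒ -1/5x=2 ⇒ x=2/(-1/5)=-10.0000
Confirm numerically:
  x=-9.638: |R|=0.98509 <1
  x=-8.546: |R|=0.93418 <1
  x=-7.823: |R|=0.89456 <1
  x=-10.523: |R|=1.02008 >1
  x=-10.032: |R|=1.00128 >1
Stable set (-10.0000, 0).

left endpoint -10.0000.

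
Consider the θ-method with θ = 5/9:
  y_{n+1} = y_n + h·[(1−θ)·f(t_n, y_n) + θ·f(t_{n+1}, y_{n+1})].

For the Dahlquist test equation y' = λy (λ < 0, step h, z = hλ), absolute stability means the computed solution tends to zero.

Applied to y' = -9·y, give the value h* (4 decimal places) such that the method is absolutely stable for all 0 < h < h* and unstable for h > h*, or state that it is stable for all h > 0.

On y'=λy, z=hλ:
  y_{n+1} = y_n + z·[4/9·y_n + 5/9·y_{n+1}] ⇒ (1 − 5/9z)y_{n+1} = (1 + 4/9z)y_n
  R(z) = (1 + 4/9z)/(1 − 5/9z).

Boundary: |R(x)|=1, x<0.
x=-0.83: |R|=0.4319
x=-2: |R|=0.0526
x=-10: |R|=0.5254
x=-100: |R|=0.7682
θ=5/9≥1/2 ⇒ |1+4/9x|<|1−5/9x| ∀x<0 ⇒ interval (−∞,0).

interval (−∞, 0). Any h>0 works for λ=-9.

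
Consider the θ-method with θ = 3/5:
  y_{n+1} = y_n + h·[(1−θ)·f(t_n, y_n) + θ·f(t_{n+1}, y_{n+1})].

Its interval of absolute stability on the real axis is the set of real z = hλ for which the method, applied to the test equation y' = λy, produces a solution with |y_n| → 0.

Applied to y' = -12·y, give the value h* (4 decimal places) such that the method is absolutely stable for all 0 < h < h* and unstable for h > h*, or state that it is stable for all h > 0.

unbounded; (−∞, 0). Any h>0 works for λ=-12.

With y'=λy (z=hλ):
  y_{n+1} = y_n + z·[2/5·y_n + 3/5·y_{n+1}] ⇒ (1 − 3/5z)y_{n+1} = (1 + 2/5z)y_n
  ⇒ R(z) = (1 + 2/5z)/(1 − 3/5z).

Solve |R(x)|<1 on ℝ⁻.
x=-1.25: |R|=0.2857
x=-2: |R|=0.0909
x=-10: |R|=0.4286
x=-100: |R|=0.6393
θ=3/5≥1/2 ⇒ |1+2/5x|<|1−3/5x| ∀x<0 ⇒ stable on all of ℝ⁻.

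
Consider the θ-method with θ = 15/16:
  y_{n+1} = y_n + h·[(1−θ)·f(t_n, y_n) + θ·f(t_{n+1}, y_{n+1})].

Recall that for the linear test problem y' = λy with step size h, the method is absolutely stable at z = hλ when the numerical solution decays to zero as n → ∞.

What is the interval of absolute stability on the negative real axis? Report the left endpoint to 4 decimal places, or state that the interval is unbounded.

unbounded; (−∞, 0).

Test eqn y'=λy, z=hλ:
  y_{n+1} = y_n + z·[1/16·y_n + 15/16·y_{n+1}] ⇒ (1 − 15/16z)y_{n+1} = (1 + 1/16z)y_n
  so R(z) = (1 + 1/16z)/(1 − 15/16z).

Boundary: |R(x)|=1, x<0.
x=-0.36: |R|=0.7308
x=-2: |R|=0.3043
x=-10: |R|=0.0361
x=-100: |R|=0.0554
θ=15/16≥1/2 ⇒ |1+1/16x|<|1−15/16x| ∀x<0 ⇒ unbounded interval.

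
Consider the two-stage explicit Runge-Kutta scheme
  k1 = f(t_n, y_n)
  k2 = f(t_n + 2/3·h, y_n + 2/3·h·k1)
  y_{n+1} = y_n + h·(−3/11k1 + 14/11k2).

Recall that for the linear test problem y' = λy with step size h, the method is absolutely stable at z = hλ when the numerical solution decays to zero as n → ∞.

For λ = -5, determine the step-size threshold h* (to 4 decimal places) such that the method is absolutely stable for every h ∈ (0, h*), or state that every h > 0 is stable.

With y'=λy (z=hλ):
  k1=λy_n ⇒ h·k1=z·y_n;  k2=λ(1+2/3z)y_n ⇒ h·k2=z(1+2/3z)y_n
  y_{n+1}/y_n = 1 − 3/11z + 14/11z(1+2/3z) = 1 + z + 28/33z²
  ⇒ R(z) = 1 + z + 28/33z².

Find x<0 with |R(x)|<1.
x=-1.57: |R|=1.5214
R=1: x+28/33x²=0 ⇒ x=−33/28=-1.1786; min R=1−1/(4·28/33)=0.7054>−1
Confirm numerically:
  x=-1.055: |R|=0.88938 <1
  x=-0.937: |R|=0.80794 <1
  x=-0.690: |R|=0.71396 <1
  x=-0.561: |R|=0.70604 <1
  x=-1.667: |R|=1.69085 >1
  x=-1.652: |R|=1.66360 >1
  x=-1.495: |R|=1.40138 >1
So |R|<1 on (-1.1786, 0).

(-1.1786,0); λ=-5 ⇒ h* = (33/28)/5 = 0.2357.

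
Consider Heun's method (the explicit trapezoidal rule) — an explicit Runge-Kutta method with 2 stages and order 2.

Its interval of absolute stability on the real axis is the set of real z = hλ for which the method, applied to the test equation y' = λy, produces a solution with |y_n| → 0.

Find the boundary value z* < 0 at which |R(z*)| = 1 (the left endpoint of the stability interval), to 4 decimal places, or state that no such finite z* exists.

z* = -2.0000.

Set f=λy, z=hλ:
  order 2, 2-stage ⇒ R(z)=1+z+z^2/2
  (e.g. R(-1.15)=0.51125, |R|=0.51125)

Find x<0 with |R(x)|<1.
x=-1.15: |R|=0.5112
|R(-1.93)|=0.9325 |R(-1.37)|=0.5685 |R(-1.2)|=0.5200
Bisect:
  x_lo=-2.6556 |R|=1.8706  x_hi=-0.2819 |R|=0.7578
  mid=-1.46877 |R|=0.60987 →hi
  mid=-2.06220 |R|=1.06414 →lo
  mid=-1.76548 |R|=0.79298 →hi
  mid=-1.91384 |R|=0.91755 →hi
  mid=-1.98802 |R|=0.98809 →hi
  mid=-2.02511 |R|=1.02543 →lo
  mid=-2.00657 |R|=1.00659 →lo
  ...
  [-2.00005,-1.99990] ⇒ x*=-2.0000
Stable set (-2.0000, 0).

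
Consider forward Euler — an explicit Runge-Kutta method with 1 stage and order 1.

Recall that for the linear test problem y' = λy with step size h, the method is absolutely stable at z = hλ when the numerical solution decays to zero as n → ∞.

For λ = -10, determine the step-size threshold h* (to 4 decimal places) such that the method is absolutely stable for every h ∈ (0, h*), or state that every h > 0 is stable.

(-2.0000,0); λ=-10 ⇒ h* = 0.2000.

With y'=λy (z=hλ):
  order 1, 1-stage ⇒ R(z)=1+z
  (e.g. R(-1.41)=-0.41000, |R|=0.41000)

Boundary: |R(x)|=1, x<0.
x=-1.41: |R|=0.4100
|R(-1.68)|=0.6800 |R(-1.34)|=0.3400 |R(-0.65)|=0.3500
Bisect:
  x_lo=-2.8173 |R|=1.8173  x_hi=-0.2781 |R|=0.7219
  mid=-1.54770 |R|=0.54770 →hi
  mid=-2.18250 |R|=1.18250 →lo
  mid=-1.86510 |R|=0.86510 →hi
  mid=-2.02380 |R|=1.02380 →lo
  mid=-1.94445 |R|=0.94445 →hi
  mid=-1.98412 |R|=0.98412 →hi
  mid=-2.00396 |R|=1.00396 →lo
  mid=-1.99404 |R|=0.99404 →hi
  mid=-1.99900 |R|=0.99900 →hi
  mid=-2.00148 |R|=1.00148 →lo
  ...
  [-2.00008,-1.99993] ⇒ x*=-2.0000
Interval (-2.0000, 0).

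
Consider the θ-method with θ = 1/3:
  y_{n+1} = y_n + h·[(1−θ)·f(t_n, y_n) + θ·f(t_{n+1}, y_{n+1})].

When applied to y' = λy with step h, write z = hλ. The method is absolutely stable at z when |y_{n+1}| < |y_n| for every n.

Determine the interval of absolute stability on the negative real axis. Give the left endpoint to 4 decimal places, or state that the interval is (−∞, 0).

With y'=λy (z=hλ):
  y_{n+1} = y_n + z·[2/3·y_n + 1/3·y_{n+1}] ⇒ (1 − 1/3z)y_{n+1} = (1 + 2/3z)y_n
  so R(z) = (1 + 2/3z)/(1 − 1/3z).

Need |R(x)|<1, x<0.
x=-0.73: |R|=0.4129
R=−1: 1+2/3x = −1+1/3x ⇒ -1/3x=2 ⇒ x=2/(-1/3)=-6.0000
Confirm numerically:
  x=-5.131: |R|=0.89313 <1
  x=-4.584: |R|=0.81329 <1
  x=-2.866: |R|=0.46573 <1
  x=-6.463: |R|=1.04893 >1
  x=-6.406: |R|=1.04316 >1
  x=-6.110: |R|=1.01207 >1
Stable set (-6.0000, 0).

(-6.0000, 0).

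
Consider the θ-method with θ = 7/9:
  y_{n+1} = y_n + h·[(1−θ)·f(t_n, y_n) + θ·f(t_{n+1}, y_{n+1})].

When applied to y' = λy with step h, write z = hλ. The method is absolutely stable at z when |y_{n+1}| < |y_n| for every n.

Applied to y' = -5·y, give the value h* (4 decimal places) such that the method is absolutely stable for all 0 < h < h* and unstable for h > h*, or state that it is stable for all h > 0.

unbounded; (−∞, 0). Any h>0 works for λ=-5.

With y'=λy (z=hλ):
  y_{n+1} = y_n + z·[2/9·y_n + 7/9·y_{n+1}] ⇒ (1 − 7/9z)y_{n+1} = (1 + 2/9z)y_n
  ⇒ R(z) = (1 + 2/9z)/(1 − 7/9z).

Boundary: |R(x)|=1, x<0.
x=-1.58: |R|=0.2911
x=-2: |R|=0.2174
x=-10: |R|=0.1392
x=-100: |R|=0.2694
θ=7/9≥1/2 ⇒ |1+2/9x|<|1−7/9x| ∀x<0 ⇒ unbounded interval.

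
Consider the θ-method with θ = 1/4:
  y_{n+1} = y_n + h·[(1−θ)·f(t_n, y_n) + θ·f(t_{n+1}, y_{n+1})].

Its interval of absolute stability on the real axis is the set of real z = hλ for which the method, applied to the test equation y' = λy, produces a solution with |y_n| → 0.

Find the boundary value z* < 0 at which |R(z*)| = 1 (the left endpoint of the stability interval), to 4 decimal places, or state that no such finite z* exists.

left endpoint -4.0000.

On y'=λy, z=hλ:
  y_{n+1} = y_n + z·[3/4·y_n + 1/4·y_{n+1}] ⇒ (1 − 1/4z)y_{n+1} = (1 + 3/4z)y_n
  so R(z) = (1 + 3/4z)/(1 − 1/4z).

Need |R(x)|<1, x<0.
x=-0.64: |R|=0.4483
R=−1: 1+3/4x = −1+1/4x ⇒ -1/2x=2 ⇒ x=2/(-1/2)=-4.0000
Confirm numerically:
  x=-3.853: |R|=0.96256 <1
  x=-3.403: |R|=0.83871 <1
  x=-3.081: |R|=0.74043 <1
  x=-2.362: |R|=0.48507 <1
  x=-4.106: |R|=1.02615 >1
  x=-4.044: |R|=1.01094 >1
Stable set (-4.0000, 0).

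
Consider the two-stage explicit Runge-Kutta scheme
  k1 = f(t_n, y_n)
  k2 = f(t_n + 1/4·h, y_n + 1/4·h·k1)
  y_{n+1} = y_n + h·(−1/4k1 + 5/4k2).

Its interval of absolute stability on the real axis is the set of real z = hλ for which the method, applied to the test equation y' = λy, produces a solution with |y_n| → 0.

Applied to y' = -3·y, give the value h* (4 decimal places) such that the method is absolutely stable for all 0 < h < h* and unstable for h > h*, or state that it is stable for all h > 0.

Set f=λy, z=hλ:
  k1=λy_n ⇒ h·k1=z·y_n;  k2=λ(1+1/4z)y_n ⇒ h·k2=z(1+1/4z)y_n
  y_{n+1}/y_n = 1 − 1/4z + 5/4z(1+1/4z) = 1 + z + 5/16z²
  so R(z) = 1 + z + 5/16z².

Solve |R(x)|<1 on ℝ⁻.
x=-1.8: |R|=0.2125
R=1: x+5/16x²=0 ⇒ x=−16/5=-3.2000; min R=1−1/(4·5/16)=0.2000>−1
Confirm numerically:
  x=-2.987: |R|=0.80118 <1
  x=-2.395: |R|=0.39751 <1
  x=-2.100: |R|=0.27812 <1
  x=-2.010: |R|=0.25253 <1
  x=-3.654: |R|=1.51841 >1
  x=-3.341: |R|=1.14721 >1
  x=-3.329: |R|=1.13420 >1
Stable set (-3.2000, 0).

(-3.2000,0); λ=-3 ⇒ h* = (16/5)/3 = 1.0667.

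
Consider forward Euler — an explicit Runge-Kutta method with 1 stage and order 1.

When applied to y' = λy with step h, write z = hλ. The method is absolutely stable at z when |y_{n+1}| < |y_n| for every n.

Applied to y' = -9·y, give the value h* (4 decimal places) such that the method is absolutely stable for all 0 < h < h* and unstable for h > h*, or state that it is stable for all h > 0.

On y'=λy, z=hλ:
  order 1, 1-stage ⇒ R(z)=1+z
  (e.g. R(-1.17)=-0.17000, |R|=0.17000)

Find x<0 with |R(x)|<1.
x=-1.17: |R|=0.1700
|R(-2.23)|=1.2300 |R(-2.15)|=1.1500 |R(-0.58)|=0.4200
Bisect:
  x_lo=-2.7867 |R|=1.7867  x_hi=-0.1145 |R|=0.8855
  mid=-1.45062 |R|=0.45062 →hi
  mid=-2.11868 |R|=1.11868 →lo
  mid=-1.78465 |R|=0.78465 →hi
  mid=-1.95166 |R|=0.95166 →hi
  mid=-2.03517 |R|=1.03517 →lo
  mid=-1.99342 |R|=0.99342 →hi
  mid=-2.01429 |R|=1.01429 →lo
  mid=-2.00386 |R|=1.00386 →lo
  mid=-1.99864 |R|=0.99864 →hi
  mid=-2.00125 |R|=1.00125 →lo
  ...
  [-2.00011,-1.99994] ⇒ x*=-2.0000
Interval (-2.0000, 0).

(-2.0000,0); λ=-9 ⇒ h* = 0.2222.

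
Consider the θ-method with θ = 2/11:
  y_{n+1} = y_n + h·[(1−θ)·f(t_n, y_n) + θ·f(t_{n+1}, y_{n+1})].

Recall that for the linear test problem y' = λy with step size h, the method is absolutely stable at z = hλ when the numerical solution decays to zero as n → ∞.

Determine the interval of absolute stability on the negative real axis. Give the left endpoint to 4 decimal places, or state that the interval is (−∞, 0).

Set f=λy, z=hλ:
  y_{n+1} = y_n + z·[9/11·y_n + 2/11·y_{n+1}] ⇒ (1 − 2/11z)y_{n+1} = (1 + 9/11z)y_n
  Hence R(z) = (1 + 9/11z)/(1 − 2/11z).

Solve |R(x)|<1 on ℝ⁻.
x=-1.65: |R|=0.2692
R=−1: 1+9/11x = −1+2/11x ⇒ -7/11x=2 ⇒ x=2/(-7/11)=-3.1429
Confirm numerically:
  x=-3.085: |R|=0.97641 <1
  x=-2.869: |R|=0.88547 <1
  x=-2.768: |R|=0.84132 <1
  x=-2.104: |R|=0.52183 <1
  x=-3.546: |R|=1.15598 >1
  x=-3.529: |R|=1.14968 >1
Interval (-3.1429, 0).

z∈(-3.1429,0).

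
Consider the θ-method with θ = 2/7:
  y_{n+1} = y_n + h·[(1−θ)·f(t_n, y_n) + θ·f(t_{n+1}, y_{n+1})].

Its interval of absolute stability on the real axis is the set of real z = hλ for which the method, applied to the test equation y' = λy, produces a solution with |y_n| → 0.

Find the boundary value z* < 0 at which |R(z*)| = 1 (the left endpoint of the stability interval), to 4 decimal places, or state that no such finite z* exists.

On y'=λy, z=hλ:
  y_{n+1} = y_n + z·[5/7·y_n + 2/7·y_{n+1}] ⇒ (1 − 2/7z)y_{n+1} = (1 + 5/7z)y_n
  ⇒ R(z) = (1 + 5/7z)/(1 − 2/7z).

Need |R(x)|<1, x<0.
x=-1.43: |R|=0.0152
R=−1: 1+5/7x = −1+2/7x ⇒ -3/7x=2 ⇒ x=2/(-3/7)=-4.6667
Confirm numerically:
  x=-3.698: |R|=0.79814 <1
  x=-2.645: |R|=0.50651 <1
  x=-2.083: |R|=0.30584 <1
  x=-1.918: |R|=0.23902 <1
  x=-5.153: |R|=1.08431 >1
  x=-4.928: |R|=1.04651 >1
  x=-4.712: |R|=1.00828 >1
So |R|<1 on (-4.6667, 0).

z* = -4.6667.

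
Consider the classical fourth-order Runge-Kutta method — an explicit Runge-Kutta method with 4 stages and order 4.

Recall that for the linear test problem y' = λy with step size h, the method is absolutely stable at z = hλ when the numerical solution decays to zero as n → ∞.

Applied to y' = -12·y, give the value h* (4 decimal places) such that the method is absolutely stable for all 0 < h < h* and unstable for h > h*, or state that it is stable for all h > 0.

(-2.7853,0); λ=-12 ⇒ h* = 0.2321.

Test eqn y'=λy, z=hλ:
  order 4, 4-stage ⇒ R(z)=1+z+z^2/2+z^3/6+z^4/24
  (e.g. R(-0.74)=0.47876, |R|=0.47876)

Need |R(x)|<1, x<0.
x=-0.74: |R|=0.4788
|R(-2.73)|=0.9198 |R(-0.79)|=0.4561 |R(-0.54)|=0.5831
Bisect:
  x_lo=-3.6271 |R|=3.2096  x_hi=-0.2595 |R|=0.7714
  mid=-1.94334 |R|=0.31602 →hi
  mid=-2.78524 |R|=0.99992 →hi
  mid=-3.20619 |R|=1.84353 →lo
  mid=-2.99572 |R|=1.36646 →lo
  mid=-2.89048 |R|=1.17052 →lo
  mid=-2.83786 |R|=1.08219 →lo
  mid=-2.81155 |R|=1.04032 →lo
  mid=-2.79840 |R|=1.01994 →lo
  mid=-2.79182 |R|=1.00988 →lo
  ...
  [-2.78545,-2.78524] ⇒ x*=-2.7853
Interval (-2.7853, 0).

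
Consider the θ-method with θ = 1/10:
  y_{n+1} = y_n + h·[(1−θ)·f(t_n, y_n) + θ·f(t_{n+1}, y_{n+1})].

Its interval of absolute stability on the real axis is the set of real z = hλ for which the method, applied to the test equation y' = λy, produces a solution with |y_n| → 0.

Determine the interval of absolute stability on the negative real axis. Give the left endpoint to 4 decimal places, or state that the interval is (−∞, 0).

(-2.5000, 0).

Set f=λy, z=hλ:
  y_{n+1} = y_n + z·[9/10·y_n + 1/10·y_{n+1}] ⇒ (1 − 1/10z)y_{n+1} = (1 + 9/10z)y_n
  ⇒ R(z) = (1 + 9/10z)/(1 − 1/10z).

Need |R(x)|<1, x<0.
x=-0.81: |R|=0.2507
R=−1: 1+9/10x = −1+1/10x ⇒ -4/5x=2 ⇒ x=2/(-4/5)=-2.5000
Confirm numerically:
  x=-2.292: |R|=0.86463 <1
  x=-1.534: |R|=0.32998 <1
  x=-1.432: |R|=0.25262 <1
  x=-3.022: |R|=1.32069 >1
  x=-2.569: |R|=1.04392 >1
  x=-2.550: |R|=1.03187 >1
So |R|<1 on (-2.5000, 0).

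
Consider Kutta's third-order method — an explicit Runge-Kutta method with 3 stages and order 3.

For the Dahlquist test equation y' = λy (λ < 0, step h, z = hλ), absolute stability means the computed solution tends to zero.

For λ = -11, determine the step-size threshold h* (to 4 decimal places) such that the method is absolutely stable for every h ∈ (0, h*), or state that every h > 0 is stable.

With y'=λy (z=hλ):
  order 3, 3-stage ⇒ R(z)=1+z+z^2/2+z^3/6
  (e.g. R(-0.63)=0.52678, |R|=0.52678)

Find x<0 with |R(x)|<1.
x=-0.63: |R|=0.5268
|R(-2.51)|=0.9955 |R(-1.43)|=0.1051 |R(-1.3)|=0.1788
Bisect:
  x_lo=-2.8806 |R|=1.7154  x_hi=-0.0536 |R|=0.9478
  mid=-1.46709 |R|=0.08280 →hi
  mid=-2.17383 |R|=0.52314 →hi
  mid=-2.52719 |R|=1.02391 →lo
  mid=-2.35051 |R|=0.75245 →hi
  mid=-2.43885 |R|=0.88257 →hi
  mid=-2.48302 |R|=0.95179 →hi
  mid=-2.50511 |R|=0.98749 →hi
  mid=-2.51615 |R|=1.00561 →lo
  mid=-2.51063 |R|=0.99652 →hi
  mid=-2.51339 |R|=1.00106 →lo
  ...
  [-2.51287,-2.51270] ⇒ x*=-2.5127
So |R|<1 on (-2.5127, 0).

(-2.5127,0); λ=-11 ⇒ h* = 0.2284.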